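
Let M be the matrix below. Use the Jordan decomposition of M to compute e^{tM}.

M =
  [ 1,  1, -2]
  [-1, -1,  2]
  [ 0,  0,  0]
e^{tM} =
  [t + 1, t, -2*t]
  [-t, 1 - t, 2*t]
  [0, 0, 1]

Strategy: write M = P · J · P⁻¹ where J is a Jordan canonical form, so e^{tM} = P · e^{tJ} · P⁻¹, and e^{tJ} can be computed block-by-block.

M has Jordan form
J =
  [0, 1, 0]
  [0, 0, 0]
  [0, 0, 0]
(up to reordering of blocks).

Per-block formulas:
  For a 1×1 block at λ = 0: exp(t · [0]) = [e^(0t)].
  For a 2×2 Jordan block J_2(0): exp(t · J_2(0)) = e^(0t)·(I + t·N), where N is the 2×2 nilpotent shift.

After assembling e^{tJ} and conjugating by P, we get:

e^{tM} =
  [t + 1, t, -2*t]
  [-t, 1 - t, 2*t]
  [0, 0, 1]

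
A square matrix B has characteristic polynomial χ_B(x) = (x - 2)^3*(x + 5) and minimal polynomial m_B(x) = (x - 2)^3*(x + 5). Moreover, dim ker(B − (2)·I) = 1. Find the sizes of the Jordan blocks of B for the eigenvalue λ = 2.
Block sizes for λ = 2: [3]

Step 1 — from the characteristic polynomial, algebraic multiplicity of λ = 2 is 3. From dim ker(B − (2)·I) = 1, there are exactly 1 Jordan blocks for λ = 2.
Step 2 — from the minimal polynomial, the factor (x − 2)^3 tells us the largest block for λ = 2 has size 3.
Step 3 — with total size 3, 1 blocks, and largest block 3, the block sizes (in nonincreasing order) are [3].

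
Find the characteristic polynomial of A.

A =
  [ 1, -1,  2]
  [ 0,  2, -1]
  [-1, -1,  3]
x^3 - 6*x^2 + 12*x - 8

Expanding det(x·I − A) (e.g. by cofactor expansion or by noting that A is similar to its Jordan form J, which has the same characteristic polynomial as A) gives
  χ_A(x) = x^3 - 6*x^2 + 12*x - 8
which factors as (x - 2)^3. The eigenvalues (with algebraic multiplicities) are λ = 2 with multiplicity 3.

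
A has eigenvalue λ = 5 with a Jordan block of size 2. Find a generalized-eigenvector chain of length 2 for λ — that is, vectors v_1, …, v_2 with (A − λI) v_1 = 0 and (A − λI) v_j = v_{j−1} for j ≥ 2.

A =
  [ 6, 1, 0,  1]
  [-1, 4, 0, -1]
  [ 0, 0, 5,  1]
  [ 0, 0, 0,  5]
A Jordan chain for λ = 5 of length 2:
v_1 = (1, -1, 0, 0)ᵀ
v_2 = (1, 0, 0, 0)ᵀ

Let N = A − (5)·I. We want v_2 with N^2 v_2 = 0 but N^1 v_2 ≠ 0; then v_{j-1} := N · v_j for j = 2, …, 2.

Pick v_2 = (1, 0, 0, 0)ᵀ.
Then v_1 = N · v_2 = (1, -1, 0, 0)ᵀ.

Sanity check: (A − (5)·I) v_1 = (0, 0, 0, 0)ᵀ = 0. ✓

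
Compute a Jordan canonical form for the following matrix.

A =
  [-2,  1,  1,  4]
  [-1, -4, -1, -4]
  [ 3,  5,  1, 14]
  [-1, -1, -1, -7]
J_3(-3) ⊕ J_1(-3)

The characteristic polynomial is
  det(x·I − A) = x^4 + 12*x^3 + 54*x^2 + 108*x + 81 = (x + 3)^4

Eigenvalues and multiplicities (the geometric multiplicity of λ is n − rank(A − λI), which equals the number of Jordan blocks for λ):
  λ = -3: algebraic multiplicity = 4, geometric multiplicity = 2

Determining the block sizes for each eigenvalue:
  λ = -3: with am = 4 and gm = 2, the partition is not yet determined (e.g. several partitions of 4 into 2 parts exist). Let N = A − (-3)·I. Computing rank(N^1) = 2, rank(N^2) = 1, rank(N^3) = 0; the number of blocks of size ≥ j is rank(N^{j−1}) − rank(N^j), giving [2, 1, 1]. So we have 1 block(s) of size 3, 1 block(s) of size 1 → block sizes [3, 1]

Assembling the blocks gives a Jordan form
J =
  [-3,  1,  0,  0]
  [ 0, -3,  1,  0]
  [ 0,  0, -3,  0]
  [ 0,  0,  0, -3]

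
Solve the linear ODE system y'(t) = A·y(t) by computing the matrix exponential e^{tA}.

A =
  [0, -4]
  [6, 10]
e^{tA} =
  [-2*exp(6*t) + 3*exp(4*t), -2*exp(6*t) + 2*exp(4*t)]
  [3*exp(6*t) - 3*exp(4*t), 3*exp(6*t) - 2*exp(4*t)]

Strategy: write A = P · J · P⁻¹ where J is a Jordan canonical form, so e^{tA} = P · e^{tJ} · P⁻¹, and e^{tJ} can be computed block-by-block.

A has Jordan form
J =
  [4, 0]
  [0, 6]
(up to reordering of blocks).

Per-block formulas:
  For a 1×1 block at λ = 4: exp(t · [4]) = [e^(4t)].
  For a 1×1 block at λ = 6: exp(t · [6]) = [e^(6t)].

After assembling e^{tJ} and conjugating by P, we get:

e^{tA} =
  [-2*exp(6*t) + 3*exp(4*t), -2*exp(6*t) + 2*exp(4*t)]
  [3*exp(6*t) - 3*exp(4*t), 3*exp(6*t) - 2*exp(4*t)]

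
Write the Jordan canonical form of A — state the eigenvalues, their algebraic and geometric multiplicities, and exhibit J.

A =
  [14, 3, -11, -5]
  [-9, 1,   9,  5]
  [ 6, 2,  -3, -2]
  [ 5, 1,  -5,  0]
J_3(3) ⊕ J_1(3)

The characteristic polynomial is
  det(x·I − A) = x^4 - 12*x^3 + 54*x^2 - 108*x + 81 = (x - 3)^4

Eigenvalues and multiplicities (the geometric multiplicity of λ is n − rank(A − λI), which equals the number of Jordan blocks for λ):
  λ = 3: algebraic multiplicity = 4, geometric multiplicity = 2

Determining the block sizes for each eigenvalue:
  λ = 3: with am = 4 and gm = 2, the partition is not yet determined (e.g. several partitions of 4 into 2 parts exist). Let N = A − (3)·I. Computing rank(N^1) = 2, rank(N^2) = 1, rank(N^3) = 0; the number of blocks of size ≥ j is rank(N^{j−1}) − rank(N^j), giving [2, 1, 1]. So we have 1 block(s) of size 3, 1 block(s) of size 1 → block sizes [3, 1]

Assembling the blocks gives a Jordan form
J =
  [3, 1, 0, 0]
  [0, 3, 1, 0]
  [0, 0, 3, 0]
  [0, 0, 0, 3]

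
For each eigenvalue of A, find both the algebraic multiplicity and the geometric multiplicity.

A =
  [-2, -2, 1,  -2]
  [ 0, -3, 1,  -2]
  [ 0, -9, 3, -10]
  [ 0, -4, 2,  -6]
λ = -2: alg = 4, geom = 2

Step 1 — factor the characteristic polynomial to read off the algebraic multiplicities:
  χ_A(x) = (x + 2)^4

Step 2 — compute geometric multiplicities via the rank-nullity identity g(λ) = n − rank(A − λI):
  rank(A − (-2)·I) = 2, so dim ker(A − (-2)·I) = n − 2 = 2

Summary:
  λ = -2: algebraic multiplicity = 4, geometric multiplicity = 2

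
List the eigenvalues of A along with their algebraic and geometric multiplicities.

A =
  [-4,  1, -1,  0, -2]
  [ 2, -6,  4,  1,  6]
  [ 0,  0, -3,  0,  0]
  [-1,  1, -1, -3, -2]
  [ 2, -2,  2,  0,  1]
λ = -3: alg = 5, geom = 3

Step 1 — factor the characteristic polynomial to read off the algebraic multiplicities:
  χ_A(x) = (x + 3)^5

Step 2 — compute geometric multiplicities via the rank-nullity identity g(λ) = n − rank(A − λI):
  rank(A − (-3)·I) = 2, so dim ker(A − (-3)·I) = n − 2 = 3

Summary:
  λ = -3: algebraic multiplicity = 5, geometric multiplicity = 3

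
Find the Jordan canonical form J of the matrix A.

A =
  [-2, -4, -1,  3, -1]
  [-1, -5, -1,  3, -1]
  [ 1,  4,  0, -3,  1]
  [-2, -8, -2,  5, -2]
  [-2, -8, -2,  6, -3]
J_2(-1) ⊕ J_1(-1) ⊕ J_1(-1) ⊕ J_1(-1)

The characteristic polynomial is
  det(x·I − A) = x^5 + 5*x^4 + 10*x^3 + 10*x^2 + 5*x + 1 = (x + 1)^5

Eigenvalues and multiplicities (the geometric multiplicity of λ is n − rank(A − λI), which equals the number of Jordan blocks for λ):
  λ = -1: algebraic multiplicity = 5, geometric multiplicity = 4

Determining the block sizes for each eigenvalue:
  λ = -1: 4 blocks summing to 5 forces exactly one block of size 2 and the rest size 1 → block sizes [2, 1, 1, 1]

Assembling the blocks gives a Jordan form
J =
  [-1,  1,  0,  0,  0]
  [ 0, -1,  0,  0,  0]
  [ 0,  0, -1,  0,  0]
  [ 0,  0,  0, -1,  0]
  [ 0,  0,  0,  0, -1]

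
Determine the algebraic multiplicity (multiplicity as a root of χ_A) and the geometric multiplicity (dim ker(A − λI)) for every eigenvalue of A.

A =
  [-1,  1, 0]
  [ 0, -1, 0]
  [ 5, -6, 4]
λ = -1: alg = 2, geom = 1; λ = 4: alg = 1, geom = 1

Step 1 — factor the characteristic polynomial to read off the algebraic multiplicities:
  χ_A(x) = (x - 4)*(x + 1)^2

Step 2 — compute geometric multiplicities via the rank-nullity identity g(λ) = n − rank(A − λI):
  rank(A − (-1)·I) = 2, so dim ker(A − (-1)·I) = n − 2 = 1
  rank(A − (4)·I) = 2, so dim ker(A − (4)·I) = n − 2 = 1

Summary:
  λ = -1: algebraic multiplicity = 2, geometric multiplicity = 1
  λ = 4: algebraic multiplicity = 1, geometric multiplicity = 1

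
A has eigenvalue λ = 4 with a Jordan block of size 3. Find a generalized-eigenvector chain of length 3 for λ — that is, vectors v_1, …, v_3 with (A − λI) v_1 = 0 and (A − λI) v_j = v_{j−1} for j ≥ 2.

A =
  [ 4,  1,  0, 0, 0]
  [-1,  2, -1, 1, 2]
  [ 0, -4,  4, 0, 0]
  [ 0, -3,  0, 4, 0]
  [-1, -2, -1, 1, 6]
A Jordan chain for λ = 4 of length 3:
v_1 = (-1, 0, 4, 3, 0)ᵀ
v_2 = (0, -1, 0, 0, -1)ᵀ
v_3 = (1, 0, 0, 0, 0)ᵀ

Let N = A − (4)·I. We want v_3 with N^3 v_3 = 0 but N^2 v_3 ≠ 0; then v_{j-1} := N · v_j for j = 3, …, 2.

Pick v_3 = (1, 0, 0, 0, 0)ᵀ.
Then v_2 = N · v_3 = (0, -1, 0, 0, -1)ᵀ.
Then v_1 = N · v_2 = (-1, 0, 4, 3, 0)ᵀ.

Sanity check: (A − (4)·I) v_1 = (0, 0, 0, 0, 0)ᵀ = 0. ✓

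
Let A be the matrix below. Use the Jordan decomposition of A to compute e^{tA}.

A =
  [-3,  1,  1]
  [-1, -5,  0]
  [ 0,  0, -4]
e^{tA} =
  [t*exp(-4*t) + exp(-4*t), t*exp(-4*t), t^2*exp(-4*t)/2 + t*exp(-4*t)]
  [-t*exp(-4*t), -t*exp(-4*t) + exp(-4*t), -t^2*exp(-4*t)/2]
  [0, 0, exp(-4*t)]

Strategy: write A = P · J · P⁻¹ where J is a Jordan canonical form, so e^{tA} = P · e^{tJ} · P⁻¹, and e^{tJ} can be computed block-by-block.

A has Jordan form
J =
  [-4,  1,  0]
  [ 0, -4,  1]
  [ 0,  0, -4]
(up to reordering of blocks).

Per-block formulas:
  For a 3×3 Jordan block J_3(-4): exp(t · J_3(-4)) = e^(-4t)·(I + t·N + (t^2/2)·N^2), where N is the 3×3 nilpotent shift.

After assembling e^{tJ} and conjugating by P, we get:

e^{tA} =
  [t*exp(-4*t) + exp(-4*t), t*exp(-4*t), t^2*exp(-4*t)/2 + t*exp(-4*t)]
  [-t*exp(-4*t), -t*exp(-4*t) + exp(-4*t), -t^2*exp(-4*t)/2]
  [0, 0, exp(-4*t)]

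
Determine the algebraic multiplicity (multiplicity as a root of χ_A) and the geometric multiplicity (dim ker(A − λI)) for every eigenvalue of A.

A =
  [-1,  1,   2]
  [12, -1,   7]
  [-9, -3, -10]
λ = -4: alg = 3, geom = 1

Step 1 — factor the characteristic polynomial to read off the algebraic multiplicities:
  χ_A(x) = (x + 4)^3

Step 2 — compute geometric multiplicities via the rank-nullity identity g(λ) = n − rank(A − λI):
  rank(A − (-4)·I) = 2, so dim ker(A − (-4)·I) = n − 2 = 1

Summary:
  λ = -4: algebraic multiplicity = 3, geometric multiplicity = 1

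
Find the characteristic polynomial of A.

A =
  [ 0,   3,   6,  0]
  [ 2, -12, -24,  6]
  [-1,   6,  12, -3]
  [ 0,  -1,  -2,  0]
x^4

Expanding det(x·I − A) (e.g. by cofactor expansion or by noting that A is similar to its Jordan form J, which has the same characteristic polynomial as A) gives
  χ_A(x) = x^4
which factors as x^4. The eigenvalues (with algebraic multiplicities) are λ = 0 with multiplicity 4.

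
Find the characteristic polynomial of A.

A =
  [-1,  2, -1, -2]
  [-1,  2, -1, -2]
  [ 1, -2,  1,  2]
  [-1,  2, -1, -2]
x^4

Expanding det(x·I − A) (e.g. by cofactor expansion or by noting that A is similar to its Jordan form J, which has the same characteristic polynomial as A) gives
  χ_A(x) = x^4
which factors as x^4. The eigenvalues (with algebraic multiplicities) are λ = 0 with multiplicity 4.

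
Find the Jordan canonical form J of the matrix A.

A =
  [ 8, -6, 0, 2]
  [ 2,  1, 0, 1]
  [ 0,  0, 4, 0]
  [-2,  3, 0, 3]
J_2(4) ⊕ J_1(4) ⊕ J_1(4)

The characteristic polynomial is
  det(x·I − A) = x^4 - 16*x^3 + 96*x^2 - 256*x + 256 = (x - 4)^4

Eigenvalues and multiplicities (the geometric multiplicity of λ is n − rank(A − λI), which equals the number of Jordan blocks for λ):
  λ = 4: algebraic multiplicity = 4, geometric multiplicity = 3

Determining the block sizes for each eigenvalue:
  λ = 4: 3 blocks summing to 4 forces exactly one block of size 2 and the rest size 1 → block sizes [2, 1, 1]

Assembling the blocks gives a Jordan form
J =
  [4, 1, 0, 0]
  [0, 4, 0, 0]
  [0, 0, 4, 0]
  [0, 0, 0, 4]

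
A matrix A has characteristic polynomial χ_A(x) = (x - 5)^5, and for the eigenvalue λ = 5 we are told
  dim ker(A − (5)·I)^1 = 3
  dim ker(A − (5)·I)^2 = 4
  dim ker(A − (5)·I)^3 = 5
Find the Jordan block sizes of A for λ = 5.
Block sizes for λ = 5: [3, 1, 1]

From the dimensions of kernels of powers, the number of Jordan blocks of size at least j is d_j − d_{j−1} where d_j = dim ker(N^j) (with d_0 = 0). Computing the differences gives [3, 1, 1].
The number of blocks of size exactly k is (#blocks of size ≥ k) − (#blocks of size ≥ k + 1), so the partition is: 2 block(s) of size 1, 1 block(s) of size 3.
In nonincreasing order the block sizes are [3, 1, 1].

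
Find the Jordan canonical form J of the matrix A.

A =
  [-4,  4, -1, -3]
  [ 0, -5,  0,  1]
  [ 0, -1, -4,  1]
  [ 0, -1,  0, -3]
J_2(-4) ⊕ J_2(-4)

The characteristic polynomial is
  det(x·I − A) = x^4 + 16*x^3 + 96*x^2 + 256*x + 256 = (x + 4)^4

Eigenvalues and multiplicities (the geometric multiplicity of λ is n − rank(A − λI), which equals the number of Jordan blocks for λ):
  λ = -4: algebraic multiplicity = 4, geometric multiplicity = 2

Determining the block sizes for each eigenvalue:
  λ = -4: with am = 4 and gm = 2, the partition is not yet determined (e.g. several partitions of 4 into 2 parts exist). Let N = A − (-4)·I. Computing rank(N^1) = 2, rank(N^2) = 0; the number of blocks of size ≥ j is rank(N^{j−1}) − rank(N^j), giving [2, 2]. So we have 2 block(s) of size 2 → block sizes [2, 2]

Assembling the blocks gives a Jordan form
J =
  [-4,  1,  0,  0]
  [ 0, -4,  0,  0]
  [ 0,  0, -4,  1]
  [ 0,  0,  0, -4]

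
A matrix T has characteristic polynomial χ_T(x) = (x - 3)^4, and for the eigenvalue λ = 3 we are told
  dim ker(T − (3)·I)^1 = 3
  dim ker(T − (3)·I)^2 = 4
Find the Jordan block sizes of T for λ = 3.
Block sizes for λ = 3: [2, 1, 1]

From the dimensions of kernels of powers, the number of Jordan blocks of size at least j is d_j − d_{j−1} where d_j = dim ker(N^j) (with d_0 = 0). Computing the differences gives [3, 1].
The number of blocks of size exactly k is (#blocks of size ≥ k) − (#blocks of size ≥ k + 1), so the partition is: 2 block(s) of size 1, 1 block(s) of size 2.
In nonincreasing order the block sizes are [2, 1, 1].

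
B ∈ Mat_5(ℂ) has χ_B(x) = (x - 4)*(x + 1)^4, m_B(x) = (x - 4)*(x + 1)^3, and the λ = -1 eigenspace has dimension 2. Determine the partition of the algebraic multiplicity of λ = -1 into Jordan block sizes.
Block sizes for λ = -1: [3, 1]

Step 1 — from the characteristic polynomial, algebraic multiplicity of λ = -1 is 4. From dim ker(B − (-1)·I) = 2, there are exactly 2 Jordan blocks for λ = -1.
Step 2 — from the minimal polynomial, the factor (x + 1)^3 tells us the largest block for λ = -1 has size 3.
Step 3 — with total size 4, 2 blocks, and largest block 3, the block sizes (in nonincreasing order) are [3, 1].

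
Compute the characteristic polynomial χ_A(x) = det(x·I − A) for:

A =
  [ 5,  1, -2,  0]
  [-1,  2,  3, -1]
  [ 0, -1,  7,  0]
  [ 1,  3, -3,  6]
x^4 - 20*x^3 + 150*x^2 - 500*x + 625

Expanding det(x·I − A) (e.g. by cofactor expansion or by noting that A is similar to its Jordan form J, which has the same characteristic polynomial as A) gives
  χ_A(x) = x^4 - 20*x^3 + 150*x^2 - 500*x + 625
which factors as (x - 5)^4. The eigenvalues (with algebraic multiplicities) are λ = 5 with multiplicity 4.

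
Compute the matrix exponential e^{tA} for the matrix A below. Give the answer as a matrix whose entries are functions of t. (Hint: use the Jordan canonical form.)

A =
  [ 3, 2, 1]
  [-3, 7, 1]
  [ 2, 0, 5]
e^{tA} =
  [-2*t*exp(5*t) + exp(5*t), 2*t*exp(5*t), t*exp(5*t)]
  [t^2*exp(5*t) - 3*t*exp(5*t), -t^2*exp(5*t) + 2*t*exp(5*t) + exp(5*t), -t^2*exp(5*t)/2 + t*exp(5*t)]
  [-2*t^2*exp(5*t) + 2*t*exp(5*t), 2*t^2*exp(5*t), t^2*exp(5*t) + exp(5*t)]

Strategy: write A = P · J · P⁻¹ where J is a Jordan canonical form, so e^{tA} = P · e^{tJ} · P⁻¹, and e^{tJ} can be computed block-by-block.

A has Jordan form
J =
  [5, 1, 0]
  [0, 5, 1]
  [0, 0, 5]
(up to reordering of blocks).

Per-block formulas:
  For a 3×3 Jordan block J_3(5): exp(t · J_3(5)) = e^(5t)·(I + t·N + (t^2/2)·N^2), where N is the 3×3 nilpotent shift.

After assembling e^{tJ} and conjugating by P, we get:

e^{tA} =
  [-2*t*exp(5*t) + exp(5*t), 2*t*exp(5*t), t*exp(5*t)]
  [t^2*exp(5*t) - 3*t*exp(5*t), -t^2*exp(5*t) + 2*t*exp(5*t) + exp(5*t), -t^2*exp(5*t)/2 + t*exp(5*t)]
  [-2*t^2*exp(5*t) + 2*t*exp(5*t), 2*t^2*exp(5*t), t^2*exp(5*t) + exp(5*t)]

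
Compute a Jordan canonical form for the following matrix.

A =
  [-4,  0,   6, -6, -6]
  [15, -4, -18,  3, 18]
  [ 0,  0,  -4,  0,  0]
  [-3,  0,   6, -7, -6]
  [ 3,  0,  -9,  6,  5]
J_1(-4) ⊕ J_1(-4) ⊕ J_1(-4) ⊕ J_1(-1) ⊕ J_1(-1)

The characteristic polynomial is
  det(x·I − A) = x^5 + 14*x^4 + 73*x^3 + 172*x^2 + 176*x + 64 = (x + 1)^2*(x + 4)^3

Eigenvalues and multiplicities (the geometric multiplicity of λ is n − rank(A − λI), which equals the number of Jordan blocks for λ):
  λ = -4: algebraic multiplicity = 3, geometric multiplicity = 3
  λ = -1: algebraic multiplicity = 2, geometric multiplicity = 2

Determining the block sizes for each eigenvalue:
  λ = -4: gm = am = 3, so every block has size 1 → block sizes [1, 1, 1]
  λ = -1: gm = am = 2, so every block has size 1 → block sizes [1, 1]

Assembling the blocks gives a Jordan form
J =
  [-4,  0,  0,  0,  0]
  [ 0, -4,  0,  0,  0]
  [ 0,  0, -4,  0,  0]
  [ 0,  0,  0, -1,  0]
  [ 0,  0,  0,  0, -1]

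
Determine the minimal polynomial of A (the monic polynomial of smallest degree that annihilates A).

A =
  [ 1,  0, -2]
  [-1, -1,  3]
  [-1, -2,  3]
x^3 - 3*x^2 + 3*x - 1

The characteristic polynomial is χ_A(x) = (x - 1)^3, so the eigenvalues are known. The minimal polynomial is
  m_A(x) = Π_λ (x − λ)^{k_λ}
where k_λ is the size of the *largest* Jordan block for λ (equivalently, the smallest k with (A − λI)^k v = 0 for every generalised eigenvector v of λ).

  λ = 1: largest Jordan block has size 3, contributing (x − 1)^3

So m_A(x) = (x - 1)^3 = x^3 - 3*x^2 + 3*x - 1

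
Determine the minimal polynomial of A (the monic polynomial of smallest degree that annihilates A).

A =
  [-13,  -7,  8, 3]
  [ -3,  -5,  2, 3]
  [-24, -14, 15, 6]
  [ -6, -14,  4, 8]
x^3 - 3*x^2 + 4

The characteristic polynomial is χ_A(x) = (x - 2)^3*(x + 1), so the eigenvalues are known. The minimal polynomial is
  m_A(x) = Π_λ (x − λ)^{k_λ}
where k_λ is the size of the *largest* Jordan block for λ (equivalently, the smallest k with (A − λI)^k v = 0 for every generalised eigenvector v of λ).

  λ = -1: largest Jordan block has size 1, contributing (x + 1)
  λ = 2: largest Jordan block has size 2, contributing (x − 2)^2

So m_A(x) = (x - 2)^2*(x + 1) = x^3 - 3*x^2 + 4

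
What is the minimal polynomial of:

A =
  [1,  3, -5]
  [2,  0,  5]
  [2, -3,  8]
x^2 - 6*x + 9

The characteristic polynomial is χ_A(x) = (x - 3)^3, so the eigenvalues are known. The minimal polynomial is
  m_A(x) = Π_λ (x − λ)^{k_λ}
where k_λ is the size of the *largest* Jordan block for λ (equivalently, the smallest k with (A − λI)^k v = 0 for every generalised eigenvector v of λ).

  λ = 3: largest Jordan block has size 2, contributing (x − 3)^2

So m_A(x) = (x - 3)^2 = x^2 - 6*x + 9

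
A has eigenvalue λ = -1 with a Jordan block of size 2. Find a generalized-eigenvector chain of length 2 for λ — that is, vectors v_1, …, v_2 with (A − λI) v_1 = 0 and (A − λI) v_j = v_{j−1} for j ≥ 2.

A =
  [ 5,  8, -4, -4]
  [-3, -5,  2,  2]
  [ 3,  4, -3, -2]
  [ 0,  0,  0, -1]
A Jordan chain for λ = -1 of length 2:
v_1 = (6, -3, 3, 0)ᵀ
v_2 = (1, 0, 0, 0)ᵀ

Let N = A − (-1)·I. We want v_2 with N^2 v_2 = 0 but N^1 v_2 ≠ 0; then v_{j-1} := N · v_j for j = 2, …, 2.

Pick v_2 = (1, 0, 0, 0)ᵀ.
Then v_1 = N · v_2 = (6, -3, 3, 0)ᵀ.

Sanity check: (A − (-1)·I) v_1 = (0, 0, 0, 0)ᵀ = 0. ✓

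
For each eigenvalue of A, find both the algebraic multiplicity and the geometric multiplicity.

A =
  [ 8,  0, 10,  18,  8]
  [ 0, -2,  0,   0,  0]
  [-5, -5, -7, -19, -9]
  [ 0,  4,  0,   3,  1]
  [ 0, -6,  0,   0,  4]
λ = -2: alg = 2, geom = 2; λ = 3: alg = 2, geom = 1; λ = 4: alg = 1, geom = 1

Step 1 — factor the characteristic polynomial to read off the algebraic multiplicities:
  χ_A(x) = (x - 4)*(x - 3)^2*(x + 2)^2

Step 2 — compute geometric multiplicities via the rank-nullity identity g(λ) = n − rank(A − λI):
  rank(A − (-2)·I) = 3, so dim ker(A − (-2)·I) = n − 3 = 2
  rank(A − (3)·I) = 4, so dim ker(A − (3)·I) = n − 4 = 1
  rank(A − (4)·I) = 4, so dim ker(A − (4)·I) = n − 4 = 1

Summary:
  λ = -2: algebraic multiplicity = 2, geometric multiplicity = 2
  λ = 3: algebraic multiplicity = 2, geometric multiplicity = 1
  λ = 4: algebraic multiplicity = 1, geometric multiplicity = 1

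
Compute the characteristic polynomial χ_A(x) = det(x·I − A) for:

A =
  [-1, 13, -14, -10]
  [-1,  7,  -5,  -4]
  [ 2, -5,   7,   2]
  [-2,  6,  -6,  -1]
x^4 - 12*x^3 + 54*x^2 - 108*x + 81

Expanding det(x·I − A) (e.g. by cofactor expansion or by noting that A is similar to its Jordan form J, which has the same characteristic polynomial as A) gives
  χ_A(x) = x^4 - 12*x^3 + 54*x^2 - 108*x + 81
which factors as (x - 3)^4. The eigenvalues (with algebraic multiplicities) are λ = 3 with multiplicity 4.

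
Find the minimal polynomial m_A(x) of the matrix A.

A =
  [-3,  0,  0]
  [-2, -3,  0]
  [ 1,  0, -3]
x^2 + 6*x + 9

The characteristic polynomial is χ_A(x) = (x + 3)^3, so the eigenvalues are known. The minimal polynomial is
  m_A(x) = Π_λ (x − λ)^{k_λ}
where k_λ is the size of the *largest* Jordan block for λ (equivalently, the smallest k with (A − λI)^k v = 0 for every generalised eigenvector v of λ).

  λ = -3: largest Jordan block has size 2, contributing (x + 3)^2

So m_A(x) = (x + 3)^2 = x^2 + 6*x + 9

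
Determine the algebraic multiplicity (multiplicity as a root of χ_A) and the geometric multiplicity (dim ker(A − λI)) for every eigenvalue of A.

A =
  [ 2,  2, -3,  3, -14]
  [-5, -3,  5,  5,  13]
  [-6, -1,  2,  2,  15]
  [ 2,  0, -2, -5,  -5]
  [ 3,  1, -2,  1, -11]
λ = -3: alg = 5, geom = 2

Step 1 — factor the characteristic polynomial to read off the algebraic multiplicities:
  χ_A(x) = (x + 3)^5

Step 2 — compute geometric multiplicities via the rank-nullity identity g(λ) = n − rank(A − λI):
  rank(A − (-3)·I) = 3, so dim ker(A − (-3)·I) = n − 3 = 2

Summary:
  λ = -3: algebraic multiplicity = 5, geometric multiplicity = 2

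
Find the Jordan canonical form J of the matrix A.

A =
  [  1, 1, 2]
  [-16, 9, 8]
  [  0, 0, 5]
J_2(5) ⊕ J_1(5)

The characteristic polynomial is
  det(x·I − A) = x^3 - 15*x^2 + 75*x - 125 = (x - 5)^3

Eigenvalues and multiplicities (the geometric multiplicity of λ is n − rank(A − λI), which equals the number of Jordan blocks for λ):
  λ = 5: algebraic multiplicity = 3, geometric multiplicity = 2

Determining the block sizes for each eigenvalue:
  λ = 5: 2 blocks summing to 3 forces exactly one block of size 2 and the rest size 1 → block sizes [2, 1]

Assembling the blocks gives a Jordan form
J =
  [5, 1, 0]
  [0, 5, 0]
  [0, 0, 5]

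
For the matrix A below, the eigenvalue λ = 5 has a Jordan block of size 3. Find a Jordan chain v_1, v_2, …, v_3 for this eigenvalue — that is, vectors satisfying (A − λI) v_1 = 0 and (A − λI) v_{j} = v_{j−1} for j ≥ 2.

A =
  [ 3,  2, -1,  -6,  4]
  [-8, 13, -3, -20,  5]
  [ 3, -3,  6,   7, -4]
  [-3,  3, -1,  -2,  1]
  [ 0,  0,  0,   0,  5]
A Jordan chain for λ = 5 of length 3:
v_1 = (3, 3, 0, 0, 0)ᵀ
v_2 = (-2, -8, 3, -3, 0)ᵀ
v_3 = (1, 0, 0, 0, 0)ᵀ

Let N = A − (5)·I. We want v_3 with N^3 v_3 = 0 but N^2 v_3 ≠ 0; then v_{j-1} := N · v_j for j = 3, …, 2.

Pick v_3 = (1, 0, 0, 0, 0)ᵀ.
Then v_2 = N · v_3 = (-2, -8, 3, -3, 0)ᵀ.
Then v_1 = N · v_2 = (3, 3, 0, 0, 0)ᵀ.

Sanity check: (A − (5)·I) v_1 = (0, 0, 0, 0, 0)ᵀ = 0. ✓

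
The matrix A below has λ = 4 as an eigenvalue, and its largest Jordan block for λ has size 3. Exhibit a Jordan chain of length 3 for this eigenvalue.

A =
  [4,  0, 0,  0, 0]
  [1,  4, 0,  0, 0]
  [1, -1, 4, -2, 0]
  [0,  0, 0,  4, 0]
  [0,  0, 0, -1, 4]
A Jordan chain for λ = 4 of length 3:
v_1 = (0, 0, -1, 0, 0)ᵀ
v_2 = (0, 1, 1, 0, 0)ᵀ
v_3 = (1, 0, 0, 0, 0)ᵀ

Let N = A − (4)·I. We want v_3 with N^3 v_3 = 0 but N^2 v_3 ≠ 0; then v_{j-1} := N · v_j for j = 3, …, 2.

Pick v_3 = (1, 0, 0, 0, 0)ᵀ.
Then v_2 = N · v_3 = (0, 1, 1, 0, 0)ᵀ.
Then v_1 = N · v_2 = (0, 0, -1, 0, 0)ᵀ.

Sanity check: (A − (4)·I) v_1 = (0, 0, 0, 0, 0)ᵀ = 0. ✓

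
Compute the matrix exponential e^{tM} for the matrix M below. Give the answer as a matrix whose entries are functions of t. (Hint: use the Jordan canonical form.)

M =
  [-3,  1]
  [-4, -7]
e^{tM} =
  [2*t*exp(-5*t) + exp(-5*t), t*exp(-5*t)]
  [-4*t*exp(-5*t), -2*t*exp(-5*t) + exp(-5*t)]

Strategy: write M = P · J · P⁻¹ where J is a Jordan canonical form, so e^{tM} = P · e^{tJ} · P⁻¹, and e^{tJ} can be computed block-by-block.

M has Jordan form
J =
  [-5,  1]
  [ 0, -5]
(up to reordering of blocks).

Per-block formulas:
  For a 2×2 Jordan block J_2(-5): exp(t · J_2(-5)) = e^(-5t)·(I + t·N), where N is the 2×2 nilpotent shift.

After assembling e^{tJ} and conjugating by P, we get:

e^{tM} =
  [2*t*exp(-5*t) + exp(-5*t), t*exp(-5*t)]
  [-4*t*exp(-5*t), -2*t*exp(-5*t) + exp(-5*t)]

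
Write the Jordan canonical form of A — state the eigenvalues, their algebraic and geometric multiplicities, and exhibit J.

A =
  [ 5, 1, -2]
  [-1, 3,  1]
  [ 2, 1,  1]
J_3(3)

The characteristic polynomial is
  det(x·I − A) = x^3 - 9*x^2 + 27*x - 27 = (x - 3)^3

Eigenvalues and multiplicities (the geometric multiplicity of λ is n − rank(A − λI), which equals the number of Jordan blocks for λ):
  λ = 3: algebraic multiplicity = 3, geometric multiplicity = 1

Determining the block sizes for each eigenvalue:
  λ = 3: one block (gm = 1), so the single block has size am = 3 → block sizes [3]

Assembling the blocks gives a Jordan form
J =
  [3, 1, 0]
  [0, 3, 1]
  [0, 0, 3]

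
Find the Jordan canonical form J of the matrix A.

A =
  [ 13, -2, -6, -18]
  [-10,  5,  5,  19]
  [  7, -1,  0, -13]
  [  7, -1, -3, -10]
J_1(-1) ⊕ J_3(3)

The characteristic polynomial is
  det(x·I − A) = x^4 - 8*x^3 + 18*x^2 - 27 = (x - 3)^3*(x + 1)

Eigenvalues and multiplicities (the geometric multiplicity of λ is n − rank(A − λI), which equals the number of Jordan blocks for λ):
  λ = -1: algebraic multiplicity = 1, geometric multiplicity = 1
  λ = 3: algebraic multiplicity = 3, geometric multiplicity = 1

Determining the block sizes for each eigenvalue:
  λ = -1: one block (gm = 1), so the single block has size am = 1 → block sizes [1]
  λ = 3: one block (gm = 1), so the single block has size am = 3 → block sizes [3]

Assembling the blocks gives a Jordan form
J =
  [-1, 0, 0, 0]
  [ 0, 3, 1, 0]
  [ 0, 0, 3, 1]
  [ 0, 0, 0, 3]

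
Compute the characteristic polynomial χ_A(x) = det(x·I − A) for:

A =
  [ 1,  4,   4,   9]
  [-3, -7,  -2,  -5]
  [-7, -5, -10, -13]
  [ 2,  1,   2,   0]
x^4 + 16*x^3 + 96*x^2 + 256*x + 256

Expanding det(x·I − A) (e.g. by cofactor expansion or by noting that A is similar to its Jordan form J, which has the same characteristic polynomial as A) gives
  χ_A(x) = x^4 + 16*x^3 + 96*x^2 + 256*x + 256
which factors as (x + 4)^4. The eigenvalues (with algebraic multiplicities) are λ = -4 with multiplicity 4.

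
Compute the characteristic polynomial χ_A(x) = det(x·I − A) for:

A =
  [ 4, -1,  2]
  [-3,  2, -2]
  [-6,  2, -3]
x^3 - 3*x^2 + 3*x - 1

Expanding det(x·I − A) (e.g. by cofactor expansion or by noting that A is similar to its Jordan form J, which has the same characteristic polynomial as A) gives
  χ_A(x) = x^3 - 3*x^2 + 3*x - 1
which factors as (x - 1)^3. The eigenvalues (with algebraic multiplicities) are λ = 1 with multiplicity 3.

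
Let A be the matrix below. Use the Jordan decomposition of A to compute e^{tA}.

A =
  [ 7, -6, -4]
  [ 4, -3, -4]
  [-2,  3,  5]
e^{tA} =
  [4*t*exp(3*t) + exp(3*t), -6*t*exp(3*t), -4*t*exp(3*t)]
  [4*t*exp(3*t), -6*t*exp(3*t) + exp(3*t), -4*t*exp(3*t)]
  [-2*t*exp(3*t), 3*t*exp(3*t), 2*t*exp(3*t) + exp(3*t)]

Strategy: write A = P · J · P⁻¹ where J is a Jordan canonical form, so e^{tA} = P · e^{tJ} · P⁻¹, and e^{tJ} can be computed block-by-block.

A has Jordan form
J =
  [3, 1, 0]
  [0, 3, 0]
  [0, 0, 3]
(up to reordering of blocks).

Per-block formulas:
  For a 1×1 block at λ = 3: exp(t · [3]) = [e^(3t)].
  For a 2×2 Jordan block J_2(3): exp(t · J_2(3)) = e^(3t)·(I + t·N), where N is the 2×2 nilpotent shift.

After assembling e^{tJ} and conjugating by P, we get:

e^{tA} =
  [4*t*exp(3*t) + exp(3*t), -6*t*exp(3*t), -4*t*exp(3*t)]
  [4*t*exp(3*t), -6*t*exp(3*t) + exp(3*t), -4*t*exp(3*t)]
  [-2*t*exp(3*t), 3*t*exp(3*t), 2*t*exp(3*t) + exp(3*t)]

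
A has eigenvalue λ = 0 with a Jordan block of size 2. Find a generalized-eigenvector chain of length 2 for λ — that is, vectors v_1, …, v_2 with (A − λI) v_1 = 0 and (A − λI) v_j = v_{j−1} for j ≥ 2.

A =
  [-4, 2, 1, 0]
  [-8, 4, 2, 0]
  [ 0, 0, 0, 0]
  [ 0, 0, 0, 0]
A Jordan chain for λ = 0 of length 2:
v_1 = (-4, -8, 0, 0)ᵀ
v_2 = (1, 0, 0, 0)ᵀ

Let N = A − (0)·I. We want v_2 with N^2 v_2 = 0 but N^1 v_2 ≠ 0; then v_{j-1} := N · v_j for j = 2, …, 2.

Pick v_2 = (1, 0, 0, 0)ᵀ.
Then v_1 = N · v_2 = (-4, -8, 0, 0)ᵀ.

Sanity check: (A − (0)·I) v_1 = (0, 0, 0, 0)ᵀ = 0. ✓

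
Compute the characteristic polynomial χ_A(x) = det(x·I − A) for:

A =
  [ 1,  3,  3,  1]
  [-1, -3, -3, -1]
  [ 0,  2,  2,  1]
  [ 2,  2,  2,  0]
x^4

Expanding det(x·I − A) (e.g. by cofactor expansion or by noting that A is similar to its Jordan form J, which has the same characteristic polynomial as A) gives
  χ_A(x) = x^4
which factors as x^4. The eigenvalues (with algebraic multiplicities) are λ = 0 with multiplicity 4.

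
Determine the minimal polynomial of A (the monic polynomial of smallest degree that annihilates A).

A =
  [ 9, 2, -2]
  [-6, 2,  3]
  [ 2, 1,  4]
x^2 - 10*x + 25

The characteristic polynomial is χ_A(x) = (x - 5)^3, so the eigenvalues are known. The minimal polynomial is
  m_A(x) = Π_λ (x − λ)^{k_λ}
where k_λ is the size of the *largest* Jordan block for λ (equivalently, the smallest k with (A − λI)^k v = 0 for every generalised eigenvector v of λ).

  λ = 5: largest Jordan block has size 2, contributing (x − 5)^2

So m_A(x) = (x - 5)^2 = x^2 - 10*x + 25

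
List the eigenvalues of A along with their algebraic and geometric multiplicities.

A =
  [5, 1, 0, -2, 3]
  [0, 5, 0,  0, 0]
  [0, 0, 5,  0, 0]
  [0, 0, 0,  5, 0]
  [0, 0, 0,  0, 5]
λ = 5: alg = 5, geom = 4

Step 1 — factor the characteristic polynomial to read off the algebraic multiplicities:
  χ_A(x) = (x - 5)^5

Step 2 — compute geometric multiplicities via the rank-nullity identity g(λ) = n − rank(A − λI):
  rank(A − (5)·I) = 1, so dim ker(A − (5)·I) = n − 1 = 4

Summary:
  λ = 5: algebraic multiplicity = 5, geometric multiplicity = 4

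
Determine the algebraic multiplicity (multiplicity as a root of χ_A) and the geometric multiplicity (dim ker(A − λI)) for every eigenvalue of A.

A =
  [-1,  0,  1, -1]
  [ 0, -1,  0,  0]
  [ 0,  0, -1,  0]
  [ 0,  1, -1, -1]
λ = -1: alg = 4, geom = 2

Step 1 — factor the characteristic polynomial to read off the algebraic multiplicities:
  χ_A(x) = (x + 1)^4

Step 2 — compute geometric multiplicities via the rank-nullity identity g(λ) = n − rank(A − λI):
  rank(A − (-1)·I) = 2, so dim ker(A − (-1)·I) = n − 2 = 2

Summary:
  λ = -1: algebraic multiplicity = 4, geometric multiplicity = 2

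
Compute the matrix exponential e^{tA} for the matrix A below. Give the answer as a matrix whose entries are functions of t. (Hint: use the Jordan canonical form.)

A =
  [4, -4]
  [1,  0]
e^{tA} =
  [2*t*exp(2*t) + exp(2*t), -4*t*exp(2*t)]
  [t*exp(2*t), -2*t*exp(2*t) + exp(2*t)]

Strategy: write A = P · J · P⁻¹ where J is a Jordan canonical form, so e^{tA} = P · e^{tJ} · P⁻¹, and e^{tJ} can be computed block-by-block.

A has Jordan form
J =
  [2, 1]
  [0, 2]
(up to reordering of blocks).

Per-block formulas:
  For a 2×2 Jordan block J_2(2): exp(t · J_2(2)) = e^(2t)·(I + t·N), where N is the 2×2 nilpotent shift.

After assembling e^{tJ} and conjugating by P, we get:

e^{tA} =
  [2*t*exp(2*t) + exp(2*t), -4*t*exp(2*t)]
  [t*exp(2*t), -2*t*exp(2*t) + exp(2*t)]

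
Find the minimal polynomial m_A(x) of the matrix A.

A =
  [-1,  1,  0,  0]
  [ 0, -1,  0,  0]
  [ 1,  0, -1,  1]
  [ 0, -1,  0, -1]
x^2 + 2*x + 1

The characteristic polynomial is χ_A(x) = (x + 1)^4, so the eigenvalues are known. The minimal polynomial is
  m_A(x) = Π_λ (x − λ)^{k_λ}
where k_λ is the size of the *largest* Jordan block for λ (equivalently, the smallest k with (A − λI)^k v = 0 for every generalised eigenvector v of λ).

  λ = -1: largest Jordan block has size 2, contributing (x + 1)^2

So m_A(x) = (x + 1)^2 = x^2 + 2*x + 1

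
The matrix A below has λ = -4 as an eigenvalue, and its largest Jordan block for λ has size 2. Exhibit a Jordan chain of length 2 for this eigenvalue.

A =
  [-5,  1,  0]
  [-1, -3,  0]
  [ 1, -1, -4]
A Jordan chain for λ = -4 of length 2:
v_1 = (-1, -1, 1)ᵀ
v_2 = (1, 0, 0)ᵀ

Let N = A − (-4)·I. We want v_2 with N^2 v_2 = 0 but N^1 v_2 ≠ 0; then v_{j-1} := N · v_j for j = 2, …, 2.

Pick v_2 = (1, 0, 0)ᵀ.
Then v_1 = N · v_2 = (-1, -1, 1)ᵀ.

Sanity check: (A − (-4)·I) v_1 = (0, 0, 0)ᵀ = 0. ✓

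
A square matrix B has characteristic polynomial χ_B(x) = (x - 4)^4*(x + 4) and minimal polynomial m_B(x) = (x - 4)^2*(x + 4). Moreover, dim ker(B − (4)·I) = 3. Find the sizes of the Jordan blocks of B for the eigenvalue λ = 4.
Block sizes for λ = 4: [2, 1, 1]

Step 1 — from the characteristic polynomial, algebraic multiplicity of λ = 4 is 4. From dim ker(B − (4)·I) = 3, there are exactly 3 Jordan blocks for λ = 4.
Step 2 — from the minimal polynomial, the factor (x − 4)^2 tells us the largest block for λ = 4 has size 2.
Step 3 — with total size 4, 3 blocks, and largest block 2, the block sizes (in nonincreasing order) are [2, 1, 1].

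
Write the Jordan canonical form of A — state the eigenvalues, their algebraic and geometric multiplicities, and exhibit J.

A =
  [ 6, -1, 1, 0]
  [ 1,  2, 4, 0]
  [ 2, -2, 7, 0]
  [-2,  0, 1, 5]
J_3(5) ⊕ J_1(5)

The characteristic polynomial is
  det(x·I − A) = x^4 - 20*x^3 + 150*x^2 - 500*x + 625 = (x - 5)^4

Eigenvalues and multiplicities (the geometric multiplicity of λ is n − rank(A − λI), which equals the number of Jordan blocks for λ):
  λ = 5: algebraic multiplicity = 4, geometric multiplicity = 2

Determining the block sizes for each eigenvalue:
  λ = 5: with am = 4 and gm = 2, the partition is not yet determined (e.g. several partitions of 4 into 2 parts exist). Let N = A − (5)·I. Computing rank(N^1) = 2, rank(N^2) = 1, rank(N^3) = 0; the number of blocks of size ≥ j is rank(N^{j−1}) − rank(N^j), giving [2, 1, 1]. So we have 1 block(s) of size 3, 1 block(s) of size 1 → block sizes [3, 1]

Assembling the blocks gives a Jordan form
J =
  [5, 1, 0, 0]
  [0, 5, 1, 0]
  [0, 0, 5, 0]
  [0, 0, 0, 5]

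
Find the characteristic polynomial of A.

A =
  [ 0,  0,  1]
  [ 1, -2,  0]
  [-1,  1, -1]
x^3 + 3*x^2 + 3*x + 1

Expanding det(x·I − A) (e.g. by cofactor expansion or by noting that A is similar to its Jordan form J, which has the same characteristic polynomial as A) gives
  χ_A(x) = x^3 + 3*x^2 + 3*x + 1
which factors as (x + 1)^3. The eigenvalues (with algebraic multiplicities) are λ = -1 with multiplicity 3.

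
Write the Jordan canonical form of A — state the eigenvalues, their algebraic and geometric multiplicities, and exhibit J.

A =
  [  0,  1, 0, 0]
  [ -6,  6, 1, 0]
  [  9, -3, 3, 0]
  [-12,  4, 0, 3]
J_3(3) ⊕ J_1(3)

The characteristic polynomial is
  det(x·I − A) = x^4 - 12*x^3 + 54*x^2 - 108*x + 81 = (x - 3)^4

Eigenvalues and multiplicities (the geometric multiplicity of λ is n − rank(A − λI), which equals the number of Jordan blocks for λ):
  λ = 3: algebraic multiplicity = 4, geometric multiplicity = 2

Determining the block sizes for each eigenvalue:
  λ = 3: with am = 4 and gm = 2, the partition is not yet determined (e.g. several partitions of 4 into 2 parts exist). Let N = A − (3)·I. Computing rank(N^1) = 2, rank(N^2) = 1, rank(N^3) = 0; the number of blocks of size ≥ j is rank(N^{j−1}) − rank(N^j), giving [2, 1, 1]. So we have 1 block(s) of size 3, 1 block(s) of size 1 → block sizes [3, 1]

Assembling the blocks gives a Jordan form
J =
  [3, 1, 0, 0]
  [0, 3, 1, 0]
  [0, 0, 3, 0]
  [0, 0, 0, 3]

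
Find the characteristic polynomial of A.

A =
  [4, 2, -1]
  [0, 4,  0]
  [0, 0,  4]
x^3 - 12*x^2 + 48*x - 64

Expanding det(x·I − A) (e.g. by cofactor expansion or by noting that A is similar to its Jordan form J, which has the same characteristic polynomial as A) gives
  χ_A(x) = x^3 - 12*x^2 + 48*x - 64
which factors as (x - 4)^3. The eigenvalues (with algebraic multiplicities) are λ = 4 with multiplicity 3.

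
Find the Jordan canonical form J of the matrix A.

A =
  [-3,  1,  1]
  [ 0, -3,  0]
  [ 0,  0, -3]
J_2(-3) ⊕ J_1(-3)

The characteristic polynomial is
  det(x·I − A) = x^3 + 9*x^2 + 27*x + 27 = (x + 3)^3

Eigenvalues and multiplicities (the geometric multiplicity of λ is n − rank(A − λI), which equals the number of Jordan blocks for λ):
  λ = -3: algebraic multiplicity = 3, geometric multiplicity = 2

Determining the block sizes for each eigenvalue:
  λ = -3: 2 blocks summing to 3 forces exactly one block of size 2 and the rest size 1 → block sizes [2, 1]

Assembling the blocks gives a Jordan form
J =
  [-3,  1,  0]
  [ 0, -3,  0]
  [ 0,  0, -3]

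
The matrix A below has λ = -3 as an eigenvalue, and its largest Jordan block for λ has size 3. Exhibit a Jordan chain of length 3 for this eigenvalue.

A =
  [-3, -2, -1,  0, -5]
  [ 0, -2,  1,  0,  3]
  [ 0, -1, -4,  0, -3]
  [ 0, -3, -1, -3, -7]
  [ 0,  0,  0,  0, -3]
A Jordan chain for λ = -3 of length 3:
v_1 = (-1, 0, 0, -2, 0)ᵀ
v_2 = (-2, 1, -1, -3, 0)ᵀ
v_3 = (0, 1, 0, 0, 0)ᵀ

Let N = A − (-3)·I. We want v_3 with N^3 v_3 = 0 but N^2 v_3 ≠ 0; then v_{j-1} := N · v_j for j = 3, …, 2.

Pick v_3 = (0, 1, 0, 0, 0)ᵀ.
Then v_2 = N · v_3 = (-2, 1, -1, -3, 0)ᵀ.
Then v_1 = N · v_2 = (-1, 0, 0, -2, 0)ᵀ.

Sanity check: (A − (-3)·I) v_1 = (0, 0, 0, 0, 0)ᵀ = 0. ✓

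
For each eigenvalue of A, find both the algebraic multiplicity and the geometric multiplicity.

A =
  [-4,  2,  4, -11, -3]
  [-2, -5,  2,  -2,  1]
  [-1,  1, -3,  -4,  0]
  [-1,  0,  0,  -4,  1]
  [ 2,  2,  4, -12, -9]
λ = -5: alg = 5, geom = 2

Step 1 — factor the characteristic polynomial to read off the algebraic multiplicities:
  χ_A(x) = (x + 5)^5

Step 2 — compute geometric multiplicities via the rank-nullity identity g(λ) = n − rank(A − λI):
  rank(A − (-5)·I) = 3, so dim ker(A − (-5)·I) = n − 3 = 2

Summary:
  λ = -5: algebraic multiplicity = 5, geometric multiplicity = 2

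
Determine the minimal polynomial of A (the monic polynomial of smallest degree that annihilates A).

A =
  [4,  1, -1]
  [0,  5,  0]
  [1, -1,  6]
x^2 - 10*x + 25

The characteristic polynomial is χ_A(x) = (x - 5)^3, so the eigenvalues are known. The minimal polynomial is
  m_A(x) = Π_λ (x − λ)^{k_λ}
where k_λ is the size of the *largest* Jordan block for λ (equivalently, the smallest k with (A − λI)^k v = 0 for every generalised eigenvector v of λ).

  λ = 5: largest Jordan block has size 2, contributing (x − 5)^2

So m_A(x) = (x - 5)^2 = x^2 - 10*x + 25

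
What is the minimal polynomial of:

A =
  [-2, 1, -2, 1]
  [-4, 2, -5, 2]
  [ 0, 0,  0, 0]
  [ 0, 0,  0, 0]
x^3

The characteristic polynomial is χ_A(x) = x^4, so the eigenvalues are known. The minimal polynomial is
  m_A(x) = Π_λ (x − λ)^{k_λ}
where k_λ is the size of the *largest* Jordan block for λ (equivalently, the smallest k with (A − λI)^k v = 0 for every generalised eigenvector v of λ).

  λ = 0: largest Jordan block has size 3, contributing (x − 0)^3

So m_A(x) = x^3 = x^3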